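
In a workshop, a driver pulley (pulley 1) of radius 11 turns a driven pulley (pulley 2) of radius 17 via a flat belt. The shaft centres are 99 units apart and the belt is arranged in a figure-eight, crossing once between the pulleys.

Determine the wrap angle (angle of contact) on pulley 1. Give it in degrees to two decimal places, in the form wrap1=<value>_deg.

wrap1=212.86_deg

crossed belt: β = asin((r1+r2)/C) = asin(28/99) = 16.4291°
wrap1 = wrap2 = π + 2β = 212.8582°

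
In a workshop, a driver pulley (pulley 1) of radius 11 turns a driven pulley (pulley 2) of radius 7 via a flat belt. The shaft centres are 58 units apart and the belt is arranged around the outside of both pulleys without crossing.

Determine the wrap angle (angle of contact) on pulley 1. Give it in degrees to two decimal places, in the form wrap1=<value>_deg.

open belt: β = asin((r2−r1)/C) = asin(-4/58) = -3.9546°
wrap1 = π − 2β = 187.9091°
wrap2 = π + 2β = 172.0909°

wrap1=187.91_deg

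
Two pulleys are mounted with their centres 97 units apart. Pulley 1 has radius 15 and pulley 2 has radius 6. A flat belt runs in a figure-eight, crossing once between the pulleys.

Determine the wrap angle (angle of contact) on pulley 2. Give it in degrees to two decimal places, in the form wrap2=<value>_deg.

crossed belt: β = asin((r1+r2)/C) = asin(21/97) = 12.5032°
wrap1 = wrap2 = π + 2β = 205.0065°

wrap2=205.01_deg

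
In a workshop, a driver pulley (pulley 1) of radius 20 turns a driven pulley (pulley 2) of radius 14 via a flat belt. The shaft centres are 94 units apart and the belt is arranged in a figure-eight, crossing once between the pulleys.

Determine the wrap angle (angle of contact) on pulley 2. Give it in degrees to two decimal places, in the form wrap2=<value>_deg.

crossed belt: β = asin((r1+r2)/C) = asin(34/94) = 21.2048°
wrap1 = wrap2 = π + 2β = 222.4095°

wrap2=222.41_deg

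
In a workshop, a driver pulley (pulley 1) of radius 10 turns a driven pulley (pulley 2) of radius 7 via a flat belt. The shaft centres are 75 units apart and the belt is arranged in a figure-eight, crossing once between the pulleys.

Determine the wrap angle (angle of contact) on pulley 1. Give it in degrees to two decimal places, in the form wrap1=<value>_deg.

wrap1=206.20_deg

crossed belt: β = asin((r1+r2)/C) = asin(17/75) = 13.1009°
wrap1 = wrap2 = π + 2β = 206.2018°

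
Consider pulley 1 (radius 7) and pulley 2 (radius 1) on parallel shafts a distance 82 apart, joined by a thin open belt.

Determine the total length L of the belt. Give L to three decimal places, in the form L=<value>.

open belt: β = asin((r2−r1)/C) = asin(-6/82) = -4.1961°
wrap1 = π − 2β = 188.3922°
wrap2 = π + 2β = 171.6078°
tangent length = C·cosβ = 81.7802
L = r1·wrap1 + r2·wrap2 + 2·C·cosβ = 7·3.2881 + 1·2.9951 + 2·81.7802 = 189.5720

L=189.572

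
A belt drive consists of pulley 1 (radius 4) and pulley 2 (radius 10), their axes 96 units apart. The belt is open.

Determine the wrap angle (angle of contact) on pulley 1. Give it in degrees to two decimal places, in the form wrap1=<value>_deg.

wrap1=172.83_deg

open belt: β = asin((r2−r1)/C) = asin(6/96) = 3.5833°
wrap1 = π − 2β = 172.8334°
wrap2 = π + 2β = 187.1666°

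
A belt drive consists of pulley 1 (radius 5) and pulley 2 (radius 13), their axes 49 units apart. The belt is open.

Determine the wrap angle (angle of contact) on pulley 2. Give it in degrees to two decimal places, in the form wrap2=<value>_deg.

wrap2=198.79_deg

open belt: β = asin((r2−r1)/C) = asin(8/49) = 9.3965°
wrap1 = π − 2β = 161.2070°
wrap2 = π + 2β = 198.7930°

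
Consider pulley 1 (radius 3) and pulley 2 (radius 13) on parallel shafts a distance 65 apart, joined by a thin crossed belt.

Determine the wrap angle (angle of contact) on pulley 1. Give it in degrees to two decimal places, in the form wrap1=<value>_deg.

wrap1=208.50_deg

crossed belt: β = asin((r1+r2)/C) = asin(16/65) = 14.2500°
wrap1 = wrap2 = π + 2β = 208.5001°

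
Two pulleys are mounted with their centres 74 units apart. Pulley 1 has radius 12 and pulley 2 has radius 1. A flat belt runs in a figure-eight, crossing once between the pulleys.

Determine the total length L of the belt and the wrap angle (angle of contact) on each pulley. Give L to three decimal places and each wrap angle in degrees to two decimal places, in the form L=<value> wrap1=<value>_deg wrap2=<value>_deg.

L=191.130 wrap1=200.24_deg wrap2=200.24_deg

crossed belt: β = asin((r1+r2)/C) = asin(13/74) = 10.1180°
wrap1 = wrap2 = π + 2β = 200.2360°
tangent length = C·cosβ = 72.8492
L = (r1+r2)·wrap + 2·C·cosβ = 13·3.4948 + 2·72.8492 = 191.1304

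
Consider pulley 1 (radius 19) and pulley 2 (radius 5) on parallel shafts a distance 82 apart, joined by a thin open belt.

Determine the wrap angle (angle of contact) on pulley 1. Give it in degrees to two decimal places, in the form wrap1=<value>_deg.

wrap1=199.66_deg

open belt: β = asin((r2−r1)/C) = asin(-14/82) = -9.8304°
wrap1 = π − 2β = 199.6607°
wrap2 = π + 2β = 160.3393°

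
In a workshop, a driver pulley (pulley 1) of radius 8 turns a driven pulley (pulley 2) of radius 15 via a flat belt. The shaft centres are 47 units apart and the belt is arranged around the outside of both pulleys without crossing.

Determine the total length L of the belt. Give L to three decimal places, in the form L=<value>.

L=167.301

open belt: β = asin((r2−r1)/C) = asin(7/47) = 8.5653°
wrap1 = π − 2β = 162.8694°
wrap2 = π + 2β = 197.1306°
tangent length = C·cosβ = 46.4758
L = r1·wrap1 + r2·wrap2 + 2·C·cosβ = 8·2.8426 + 15·3.4406 + 2·46.4758 = 167.3011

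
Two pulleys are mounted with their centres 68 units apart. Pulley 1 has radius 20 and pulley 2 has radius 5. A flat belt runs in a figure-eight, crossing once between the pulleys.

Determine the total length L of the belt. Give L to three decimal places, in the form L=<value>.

crossed belt: β = asin((r1+r2)/C) = asin(25/68) = 21.5706°
wrap1 = wrap2 = π + 2β = 223.1412°
tangent length = C·cosβ = 63.2376
L = (r1+r2)·wrap + 2·C·cosβ = 25·3.8945 + 2·63.2376 = 223.8390

L=223.839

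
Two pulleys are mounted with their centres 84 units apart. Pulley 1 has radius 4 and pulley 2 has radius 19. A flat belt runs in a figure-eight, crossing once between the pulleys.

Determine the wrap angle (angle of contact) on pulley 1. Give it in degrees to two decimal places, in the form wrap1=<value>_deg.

wrap1=211.78_deg

crossed belt: β = asin((r1+r2)/C) = asin(23/84) = 15.8911°
wrap1 = wrap2 = π + 2β = 211.7822°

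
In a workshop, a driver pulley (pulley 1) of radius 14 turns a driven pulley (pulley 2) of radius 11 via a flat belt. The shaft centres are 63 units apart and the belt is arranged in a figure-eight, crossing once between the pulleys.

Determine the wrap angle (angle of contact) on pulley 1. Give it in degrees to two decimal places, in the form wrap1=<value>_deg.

wrap1=226.76_deg

crossed belt: β = asin((r1+r2)/C) = asin(25/63) = 23.3799°
wrap1 = wrap2 = π + 2β = 226.7597°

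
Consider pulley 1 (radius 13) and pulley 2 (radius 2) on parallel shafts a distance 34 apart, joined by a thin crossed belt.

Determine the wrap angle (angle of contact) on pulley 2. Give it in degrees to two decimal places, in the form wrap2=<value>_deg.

wrap2=232.36_deg

crossed belt: β = asin((r1+r2)/C) = asin(15/34) = 26.1790°
wrap1 = wrap2 = π + 2β = 232.3579°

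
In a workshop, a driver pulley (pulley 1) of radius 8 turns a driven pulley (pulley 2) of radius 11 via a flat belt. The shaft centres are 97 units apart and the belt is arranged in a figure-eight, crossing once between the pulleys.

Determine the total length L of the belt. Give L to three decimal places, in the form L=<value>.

crossed belt: β = asin((r1+r2)/C) = asin(19/97) = 11.2959°
wrap1 = wrap2 = π + 2β = 202.5918°
tangent length = C·cosβ = 95.1210
L = (r1+r2)·wrap + 2·C·cosβ = 19·3.5359 + 2·95.1210 = 257.4239

L=257.424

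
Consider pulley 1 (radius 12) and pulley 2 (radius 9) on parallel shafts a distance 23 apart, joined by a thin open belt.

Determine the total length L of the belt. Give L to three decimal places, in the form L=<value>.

L=112.365

open belt: β = asin((r2−r1)/C) = asin(-3/23) = -7.4947°
wrap1 = π − 2β = 194.9894°
wrap2 = π + 2β = 165.0106°
tangent length = C·cosβ = 22.8035
L = r1·wrap1 + r2·wrap2 + 2·C·cosβ = 12·3.4032 + 9·2.8800 + 2·22.8035 = 112.3653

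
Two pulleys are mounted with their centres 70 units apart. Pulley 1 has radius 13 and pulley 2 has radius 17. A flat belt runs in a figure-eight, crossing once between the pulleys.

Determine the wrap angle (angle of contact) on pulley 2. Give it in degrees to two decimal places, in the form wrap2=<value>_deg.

wrap2=230.75_deg

crossed belt: β = asin((r1+r2)/C) = asin(30/70) = 25.3769°
wrap1 = wrap2 = π + 2β = 230.7539°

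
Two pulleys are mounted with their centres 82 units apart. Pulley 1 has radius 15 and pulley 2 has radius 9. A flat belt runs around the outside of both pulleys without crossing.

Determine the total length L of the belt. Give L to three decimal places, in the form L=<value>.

L=239.837

open belt: β = asin((r2−r1)/C) = asin(-6/82) = -4.1961°
wrap1 = π − 2β = 188.3922°
wrap2 = π + 2β = 171.6078°
tangent length = C·cosβ = 81.7802
L = r1·wrap1 + r2·wrap2 + 2·C·cosβ = 15·3.2881 + 9·2.9951 + 2·81.7802 = 239.8374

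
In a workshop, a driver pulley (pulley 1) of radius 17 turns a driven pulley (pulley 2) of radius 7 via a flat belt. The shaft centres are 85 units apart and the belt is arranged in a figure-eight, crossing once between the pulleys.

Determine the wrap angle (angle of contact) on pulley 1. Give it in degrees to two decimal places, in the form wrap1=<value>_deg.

crossed belt: β = asin((r1+r2)/C) = asin(24/85) = 16.4007°
wrap1 = wrap2 = π + 2β = 212.8014°

wrap1=212.80_deg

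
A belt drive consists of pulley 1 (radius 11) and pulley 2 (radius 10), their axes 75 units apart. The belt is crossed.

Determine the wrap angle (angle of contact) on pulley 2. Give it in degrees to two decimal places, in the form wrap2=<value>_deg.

crossed belt: β = asin((r1+r2)/C) = asin(21/75) = 16.2602°
wrap1 = wrap2 = π + 2β = 212.5204°

wrap2=212.52_deg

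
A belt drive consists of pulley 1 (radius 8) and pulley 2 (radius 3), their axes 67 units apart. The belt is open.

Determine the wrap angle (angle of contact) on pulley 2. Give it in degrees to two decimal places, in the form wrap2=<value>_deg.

wrap2=171.44_deg

open belt: β = asin((r2−r1)/C) = asin(-5/67) = -4.2798°
wrap1 = π − 2β = 188.5596°
wrap2 = π + 2β = 171.4404°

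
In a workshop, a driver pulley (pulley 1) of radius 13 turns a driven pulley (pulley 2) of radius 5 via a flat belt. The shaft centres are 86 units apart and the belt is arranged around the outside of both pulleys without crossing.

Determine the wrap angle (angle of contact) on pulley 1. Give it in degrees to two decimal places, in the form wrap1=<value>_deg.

open belt: β = asin((r2−r1)/C) = asin(-8/86) = -5.3376°
wrap1 = π − 2β = 190.6751°
wrap2 = π + 2β = 169.3249°

wrap1=190.68_deg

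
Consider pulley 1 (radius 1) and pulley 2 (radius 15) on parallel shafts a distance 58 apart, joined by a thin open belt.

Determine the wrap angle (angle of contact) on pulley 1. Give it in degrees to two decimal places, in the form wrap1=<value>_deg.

wrap1=152.06_deg

open belt: β = asin((r2−r1)/C) = asin(14/58) = 13.9680°
wrap1 = π − 2β = 152.0641°
wrap2 = π + 2β = 207.9359°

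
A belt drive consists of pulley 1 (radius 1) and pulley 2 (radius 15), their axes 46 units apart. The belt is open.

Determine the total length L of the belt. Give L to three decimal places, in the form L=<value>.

L=146.560

open belt: β = asin((r2−r1)/C) = asin(14/46) = 17.7189°
wrap1 = π − 2β = 144.5621°
wrap2 = π + 2β = 215.4379°
tangent length = C·cosβ = 43.8178
L = r1·wrap1 + r2·wrap2 + 2·C·cosβ = 1·2.5231 + 15·3.7601 + 2·43.8178 = 146.5602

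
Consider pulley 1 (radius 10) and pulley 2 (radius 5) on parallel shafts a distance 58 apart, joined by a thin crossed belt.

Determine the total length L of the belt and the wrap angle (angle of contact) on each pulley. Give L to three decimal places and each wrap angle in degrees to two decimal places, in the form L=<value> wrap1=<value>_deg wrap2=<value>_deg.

L=167.025 wrap1=209.98_deg wrap2=209.98_deg

crossed belt: β = asin((r1+r2)/C) = asin(15/58) = 14.9882°
wrap1 = wrap2 = π + 2β = 209.9765°
tangent length = C·cosβ = 56.0268
L = (r1+r2)·wrap + 2·C·cosβ = 15·3.6648 + 2·56.0268 = 167.0253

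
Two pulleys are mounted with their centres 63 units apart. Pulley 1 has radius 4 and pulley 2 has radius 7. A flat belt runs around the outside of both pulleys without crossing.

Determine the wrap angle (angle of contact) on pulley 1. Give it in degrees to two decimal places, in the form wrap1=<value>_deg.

wrap1=174.54_deg

open belt: β = asin((r2−r1)/C) = asin(3/63) = 2.7294°
wrap1 = π − 2β = 174.5412°
wrap2 = π + 2β = 185.4588°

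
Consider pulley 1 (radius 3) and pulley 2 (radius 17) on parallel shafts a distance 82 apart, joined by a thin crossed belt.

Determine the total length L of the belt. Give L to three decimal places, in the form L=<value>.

crossed belt: β = asin((r1+r2)/C) = asin(20/82) = 14.1170°
wrap1 = wrap2 = π + 2β = 208.2340°
tangent length = C·cosβ = 79.5236
L = (r1+r2)·wrap + 2·C·cosβ = 20·3.6344 + 2·79.5236 = 231.7345

L=231.735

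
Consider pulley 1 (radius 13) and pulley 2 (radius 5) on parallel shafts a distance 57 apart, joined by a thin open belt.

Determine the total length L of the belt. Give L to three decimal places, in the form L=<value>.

open belt: β = asin((r2−r1)/C) = asin(-8/57) = -8.0682°
wrap1 = π − 2β = 196.1363°
wrap2 = π + 2β = 163.8637°
tangent length = C·cosβ = 56.4358
L = r1·wrap1 + r2·wrap2 + 2·C·cosβ = 13·3.4232 + 5·2.8600 + 2·56.4358 = 171.6733

L=171.673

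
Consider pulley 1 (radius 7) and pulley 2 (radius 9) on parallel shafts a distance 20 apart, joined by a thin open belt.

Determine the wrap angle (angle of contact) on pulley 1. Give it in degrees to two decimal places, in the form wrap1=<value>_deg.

wrap1=168.52_deg

open belt: β = asin((r2−r1)/C) = asin(2/20) = 5.7392°
wrap1 = π − 2β = 168.5217°
wrap2 = π + 2β = 191.4783°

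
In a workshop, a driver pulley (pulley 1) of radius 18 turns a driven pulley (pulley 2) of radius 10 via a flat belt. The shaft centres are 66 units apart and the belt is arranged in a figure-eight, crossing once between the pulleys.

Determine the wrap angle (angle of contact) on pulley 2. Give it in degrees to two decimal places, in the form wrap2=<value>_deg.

crossed belt: β = asin((r1+r2)/C) = asin(28/66) = 25.1027°
wrap1 = wrap2 = π + 2β = 230.2054°

wrap2=230.21_deg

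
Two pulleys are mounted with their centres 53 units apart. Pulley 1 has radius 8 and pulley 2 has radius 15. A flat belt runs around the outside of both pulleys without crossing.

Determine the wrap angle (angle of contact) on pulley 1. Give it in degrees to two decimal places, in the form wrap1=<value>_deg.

open belt: β = asin((r2−r1)/C) = asin(7/53) = 7.5895°
wrap1 = π − 2β = 164.8209°
wrap2 = π + 2β = 195.1791°

wrap1=164.82_deg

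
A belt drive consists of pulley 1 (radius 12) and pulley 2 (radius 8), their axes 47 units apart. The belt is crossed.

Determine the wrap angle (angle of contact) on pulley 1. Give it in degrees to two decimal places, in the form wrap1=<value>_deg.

crossed belt: β = asin((r1+r2)/C) = asin(20/47) = 25.1843°
wrap1 = wrap2 = π + 2β = 230.3687°

wrap1=230.37_deg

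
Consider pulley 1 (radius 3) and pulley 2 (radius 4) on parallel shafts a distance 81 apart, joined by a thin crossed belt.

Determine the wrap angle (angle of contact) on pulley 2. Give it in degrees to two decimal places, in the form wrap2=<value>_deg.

wrap2=189.92_deg

crossed belt: β = asin((r1+r2)/C) = asin(7/81) = 4.9577°
wrap1 = wrap2 = π + 2β = 189.9153°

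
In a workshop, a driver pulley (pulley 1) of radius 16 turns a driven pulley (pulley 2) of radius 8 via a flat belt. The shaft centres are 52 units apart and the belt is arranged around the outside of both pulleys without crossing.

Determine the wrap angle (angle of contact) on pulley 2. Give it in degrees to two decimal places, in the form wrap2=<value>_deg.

wrap2=162.30_deg

open belt: β = asin((r2−r1)/C) = asin(-8/52) = -8.8499°
wrap1 = π − 2β = 197.6998°
wrap2 = π + 2β = 162.3002°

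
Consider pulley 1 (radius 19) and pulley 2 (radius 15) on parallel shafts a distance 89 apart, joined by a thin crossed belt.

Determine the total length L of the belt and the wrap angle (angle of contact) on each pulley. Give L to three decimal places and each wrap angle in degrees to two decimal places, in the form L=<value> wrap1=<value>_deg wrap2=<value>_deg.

L=297.968 wrap1=224.92_deg wrap2=224.92_deg

crossed belt: β = asin((r1+r2)/C) = asin(34/89) = 22.4590°
wrap1 = wrap2 = π + 2β = 224.9180°
tangent length = C·cosβ = 82.2496
L = (r1+r2)·wrap + 2·C·cosβ = 34·3.9256 + 2·82.2496 = 297.9683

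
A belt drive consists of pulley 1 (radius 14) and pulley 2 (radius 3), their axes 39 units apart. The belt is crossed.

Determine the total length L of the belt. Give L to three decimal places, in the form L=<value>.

L=138.942

crossed belt: β = asin((r1+r2)/C) = asin(17/39) = 25.8424°
wrap1 = wrap2 = π + 2β = 231.6848°
tangent length = C·cosβ = 35.0999
L = (r1+r2)·wrap + 2·C·cosβ = 17·4.0437 + 2·35.0999 = 138.9420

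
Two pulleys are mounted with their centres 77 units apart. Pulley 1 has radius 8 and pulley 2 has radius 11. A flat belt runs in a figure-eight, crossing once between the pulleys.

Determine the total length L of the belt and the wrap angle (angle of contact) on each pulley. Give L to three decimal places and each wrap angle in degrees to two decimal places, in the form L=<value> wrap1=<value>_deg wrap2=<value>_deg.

L=218.403 wrap1=208.57_deg wrap2=208.57_deg

crossed belt: β = asin((r1+r2)/C) = asin(19/77) = 14.2855°
wrap1 = wrap2 = π + 2β = 208.5709°
tangent length = C·cosβ = 74.6190
L = (r1+r2)·wrap + 2·C·cosβ = 19·3.6402 + 2·74.6190 = 218.4028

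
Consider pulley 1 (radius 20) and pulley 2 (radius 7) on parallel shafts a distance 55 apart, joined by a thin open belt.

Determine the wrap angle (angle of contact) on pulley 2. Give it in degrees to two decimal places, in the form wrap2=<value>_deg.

open belt: β = asin((r2−r1)/C) = asin(-13/55) = -13.6720°
wrap1 = π − 2β = 207.3440°
wrap2 = π + 2β = 152.6560°

wrap2=152.66_deg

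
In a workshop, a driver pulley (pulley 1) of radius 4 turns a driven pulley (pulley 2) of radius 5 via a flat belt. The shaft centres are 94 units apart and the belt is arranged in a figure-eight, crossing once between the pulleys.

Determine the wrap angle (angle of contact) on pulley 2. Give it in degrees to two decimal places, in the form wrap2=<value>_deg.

crossed belt: β = asin((r1+r2)/C) = asin(9/94) = 5.4942°
wrap1 = wrap2 = π + 2β = 190.9884°

wrap2=190.99_deg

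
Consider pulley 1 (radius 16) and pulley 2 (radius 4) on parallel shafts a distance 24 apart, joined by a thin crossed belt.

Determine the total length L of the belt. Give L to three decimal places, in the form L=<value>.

crossed belt: β = asin((r1+r2)/C) = asin(20/24) = 56.4427°
wrap1 = wrap2 = π + 2β = 292.8854°
tangent length = C·cosβ = 13.2665
L = (r1+r2)·wrap + 2·C·cosβ = 20·5.1118 + 2·13.2665 = 128.7693

L=128.769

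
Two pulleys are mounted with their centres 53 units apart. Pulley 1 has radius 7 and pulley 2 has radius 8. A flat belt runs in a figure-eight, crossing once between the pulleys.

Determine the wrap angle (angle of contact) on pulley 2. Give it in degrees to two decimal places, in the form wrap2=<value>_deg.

crossed belt: β = asin((r1+r2)/C) = asin(15/53) = 16.4405°
wrap1 = wrap2 = π + 2β = 212.8809°

wrap2=212.88_deg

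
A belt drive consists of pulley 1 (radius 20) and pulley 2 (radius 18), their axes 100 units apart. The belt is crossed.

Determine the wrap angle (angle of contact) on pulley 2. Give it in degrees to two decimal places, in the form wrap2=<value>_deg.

crossed belt: β = asin((r1+r2)/C) = asin(38/100) = 22.3337°
wrap1 = wrap2 = π + 2β = 224.6674°

wrap2=224.67_deg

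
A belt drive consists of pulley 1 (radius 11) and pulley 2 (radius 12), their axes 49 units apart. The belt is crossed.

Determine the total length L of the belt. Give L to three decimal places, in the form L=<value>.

crossed belt: β = asin((r1+r2)/C) = asin(23/49) = 27.9946°
wrap1 = wrap2 = π + 2β = 235.9891°
tangent length = C·cosβ = 43.2666
L = (r1+r2)·wrap + 2·C·cosβ = 23·4.1188 + 2·43.2666 = 181.2653

L=181.265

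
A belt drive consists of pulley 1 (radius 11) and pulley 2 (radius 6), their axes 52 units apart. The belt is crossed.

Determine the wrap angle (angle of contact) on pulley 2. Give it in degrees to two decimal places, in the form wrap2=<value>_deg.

wrap2=218.16_deg

crossed belt: β = asin((r1+r2)/C) = asin(17/52) = 19.0821°
wrap1 = wrap2 = π + 2β = 218.1642°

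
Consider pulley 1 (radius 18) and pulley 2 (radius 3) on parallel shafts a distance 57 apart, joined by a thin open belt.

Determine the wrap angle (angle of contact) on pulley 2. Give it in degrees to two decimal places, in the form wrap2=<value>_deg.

open belt: β = asin((r2−r1)/C) = asin(-15/57) = -15.2575°
wrap1 = π − 2β = 210.5150°
wrap2 = π + 2β = 149.4850°

wrap2=149.48_deg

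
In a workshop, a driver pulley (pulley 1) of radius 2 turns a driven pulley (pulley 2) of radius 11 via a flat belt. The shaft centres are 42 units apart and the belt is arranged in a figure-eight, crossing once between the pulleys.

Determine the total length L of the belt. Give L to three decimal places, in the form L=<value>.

crossed belt: β = asin((r1+r2)/C) = asin(13/42) = 18.0305°
wrap1 = wrap2 = π + 2β = 216.0611°
tangent length = C·cosβ = 39.9375
L = (r1+r2)·wrap + 2·C·cosβ = 13·3.7710 + 2·39.9375 = 128.8976

L=128.898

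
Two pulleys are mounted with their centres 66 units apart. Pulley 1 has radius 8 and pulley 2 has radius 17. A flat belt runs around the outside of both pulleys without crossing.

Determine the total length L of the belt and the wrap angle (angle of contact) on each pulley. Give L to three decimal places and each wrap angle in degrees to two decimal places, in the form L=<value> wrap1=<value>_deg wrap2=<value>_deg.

L=211.769 wrap1=164.33_deg wrap2=195.67_deg

open belt: β = asin((r2−r1)/C) = asin(9/66) = 7.8375°
wrap1 = π − 2β = 164.3250°
wrap2 = π + 2β = 195.6750°
tangent length = C·cosβ = 65.3835
L = r1·wrap1 + r2·wrap2 + 2·C·cosβ = 8·2.8680 + 17·3.4152 + 2·65.3835 = 211.7690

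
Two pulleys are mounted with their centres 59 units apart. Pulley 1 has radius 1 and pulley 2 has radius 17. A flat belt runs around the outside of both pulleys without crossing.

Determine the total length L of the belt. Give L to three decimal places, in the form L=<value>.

L=178.915

open belt: β = asin((r2−r1)/C) = asin(16/59) = 15.7349°
wrap1 = π − 2β = 148.5302°
wrap2 = π + 2β = 211.4698°
tangent length = C·cosβ = 56.7891
L = r1·wrap1 + r2·wrap2 + 2·C·cosβ = 1·2.5923 + 17·3.6908 + 2·56.7891 = 178.9148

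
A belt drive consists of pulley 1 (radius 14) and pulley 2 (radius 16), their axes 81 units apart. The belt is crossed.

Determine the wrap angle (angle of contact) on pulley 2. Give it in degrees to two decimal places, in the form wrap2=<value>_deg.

crossed belt: β = asin((r1+r2)/C) = asin(30/81) = 21.7385°
wrap1 = wrap2 = π + 2β = 223.4769°

wrap2=223.48_deg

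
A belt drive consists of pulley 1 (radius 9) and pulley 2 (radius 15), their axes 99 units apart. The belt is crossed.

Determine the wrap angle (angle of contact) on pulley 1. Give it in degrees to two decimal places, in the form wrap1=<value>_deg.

wrap1=208.06_deg

crossed belt: β = asin((r1+r2)/C) = asin(24/99) = 14.0297°
wrap1 = wrap2 = π + 2β = 208.0593°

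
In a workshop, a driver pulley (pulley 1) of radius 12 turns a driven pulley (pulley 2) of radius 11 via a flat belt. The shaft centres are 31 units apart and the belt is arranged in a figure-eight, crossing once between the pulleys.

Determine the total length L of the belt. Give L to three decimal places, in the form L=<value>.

L=152.280

crossed belt: β = asin((r1+r2)/C) = asin(23/31) = 47.8966°
wrap1 = wrap2 = π + 2β = 275.7931°
tangent length = C·cosβ = 20.7846
L = (r1+r2)·wrap + 2·C·cosβ = 23·4.8135 + 2·20.7846 = 152.2797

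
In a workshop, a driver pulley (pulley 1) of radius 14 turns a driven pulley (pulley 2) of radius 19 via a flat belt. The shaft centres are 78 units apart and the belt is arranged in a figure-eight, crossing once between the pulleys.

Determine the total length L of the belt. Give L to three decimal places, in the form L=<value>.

crossed belt: β = asin((r1+r2)/C) = asin(33/78) = 25.0290°
wrap1 = wrap2 = π + 2β = 230.0580°
tangent length = C·cosβ = 70.6753
L = (r1+r2)·wrap + 2·C·cosβ = 33·4.0153 + 2·70.6753 = 273.8545

L=273.855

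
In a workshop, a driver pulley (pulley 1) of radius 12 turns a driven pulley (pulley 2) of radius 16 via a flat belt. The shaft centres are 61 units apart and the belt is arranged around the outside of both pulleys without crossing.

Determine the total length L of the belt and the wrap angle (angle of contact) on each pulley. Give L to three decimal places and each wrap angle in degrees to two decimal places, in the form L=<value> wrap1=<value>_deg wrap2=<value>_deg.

open belt: β = asin((r2−r1)/C) = asin(4/61) = 3.7598°
wrap1 = π − 2β = 172.4804°
wrap2 = π + 2β = 187.5196°
tangent length = C·cosβ = 60.8687
L = r1·wrap1 + r2·wrap2 + 2·C·cosβ = 12·3.0104 + 16·3.2728 + 2·60.8687 = 210.2270

L=210.227 wrap1=172.48_deg wrap2=187.52_deg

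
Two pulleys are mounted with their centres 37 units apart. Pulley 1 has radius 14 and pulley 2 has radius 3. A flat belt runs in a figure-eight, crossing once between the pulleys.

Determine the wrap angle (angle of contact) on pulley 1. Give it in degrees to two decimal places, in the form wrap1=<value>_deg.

crossed belt: β = asin((r1+r2)/C) = asin(17/37) = 27.3522°
wrap1 = wrap2 = π + 2β = 234.7045°

wrap1=234.70_deg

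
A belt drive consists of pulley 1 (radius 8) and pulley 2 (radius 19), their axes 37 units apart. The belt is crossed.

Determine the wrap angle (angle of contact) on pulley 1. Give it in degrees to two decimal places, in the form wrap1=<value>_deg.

crossed belt: β = asin((r1+r2)/C) = asin(27/37) = 46.8637°
wrap1 = wrap2 = π + 2β = 273.7275°

wrap1=273.73_deg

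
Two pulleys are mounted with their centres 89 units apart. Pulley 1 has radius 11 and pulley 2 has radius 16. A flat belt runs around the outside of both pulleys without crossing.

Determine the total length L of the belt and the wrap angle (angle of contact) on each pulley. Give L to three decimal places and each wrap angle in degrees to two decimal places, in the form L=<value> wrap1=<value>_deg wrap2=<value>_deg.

open belt: β = asin((r2−r1)/C) = asin(5/89) = 3.2206°
wrap1 = π − 2β = 173.5589°
wrap2 = π + 2β = 186.4411°
tangent length = C·cosβ = 88.8594
L = r1·wrap1 + r2·wrap2 + 2·C·cosβ = 11·3.0292 + 16·3.2540 + 2·88.8594 = 263.1040

L=263.104 wrap1=173.56_deg wrap2=186.44_deg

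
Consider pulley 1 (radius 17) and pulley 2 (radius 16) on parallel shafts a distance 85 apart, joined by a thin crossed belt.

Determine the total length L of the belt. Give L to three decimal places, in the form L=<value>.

crossed belt: β = asin((r1+r2)/C) = asin(33/85) = 22.8447°
wrap1 = wrap2 = π + 2β = 225.6895°
tangent length = C·cosβ = 78.3326
L = (r1+r2)·wrap + 2·C·cosβ = 33·3.9390 + 2·78.3326 = 286.6531

L=286.653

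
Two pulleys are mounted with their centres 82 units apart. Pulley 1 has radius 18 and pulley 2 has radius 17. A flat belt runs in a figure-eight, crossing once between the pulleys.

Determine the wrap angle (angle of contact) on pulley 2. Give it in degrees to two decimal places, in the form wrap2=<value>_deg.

wrap2=230.53_deg

crossed belt: β = asin((r1+r2)/C) = asin(35/82) = 25.2665°
wrap1 = wrap2 = π + 2β = 230.5330°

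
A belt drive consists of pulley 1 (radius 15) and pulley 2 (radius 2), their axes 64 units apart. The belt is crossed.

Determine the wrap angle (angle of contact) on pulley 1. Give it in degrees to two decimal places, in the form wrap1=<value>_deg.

crossed belt: β = asin((r1+r2)/C) = asin(17/64) = 15.4041°
wrap1 = wrap2 = π + 2β = 210.8082°

wrap1=210.81_deg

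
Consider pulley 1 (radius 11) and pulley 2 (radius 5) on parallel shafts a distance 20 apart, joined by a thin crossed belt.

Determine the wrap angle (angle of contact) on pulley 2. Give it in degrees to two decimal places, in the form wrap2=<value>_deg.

wrap2=286.26_deg

crossed belt: β = asin((r1+r2)/C) = asin(16/20) = 53.1301°
wrap1 = wrap2 = π + 2β = 286.2602°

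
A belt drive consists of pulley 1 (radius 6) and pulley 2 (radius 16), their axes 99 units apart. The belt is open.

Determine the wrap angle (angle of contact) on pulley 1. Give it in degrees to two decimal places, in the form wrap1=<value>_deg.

open belt: β = asin((r2−r1)/C) = asin(10/99) = 5.7973°
wrap1 = π − 2β = 168.4053°
wrap2 = π + 2β = 191.5947°

wrap1=168.41_deg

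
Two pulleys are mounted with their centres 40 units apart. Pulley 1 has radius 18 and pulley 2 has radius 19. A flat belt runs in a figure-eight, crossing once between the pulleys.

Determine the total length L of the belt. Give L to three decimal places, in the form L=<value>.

L=234.033

crossed belt: β = asin((r1+r2)/C) = asin(37/40) = 67.6684°
wrap1 = wrap2 = π + 2β = 315.3367°
tangent length = C·cosβ = 15.1987
L = (r1+r2)·wrap + 2·C·cosβ = 37·5.5037 + 2·15.1987 = 234.0329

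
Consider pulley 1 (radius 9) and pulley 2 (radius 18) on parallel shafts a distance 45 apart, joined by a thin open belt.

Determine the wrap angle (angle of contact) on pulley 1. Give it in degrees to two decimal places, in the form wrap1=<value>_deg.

open belt: β = asin((r2−r1)/C) = asin(9/45) = 11.5370°
wrap1 = π − 2β = 156.9261°
wrap2 = π + 2β = 203.0739°

wrap1=156.93_deg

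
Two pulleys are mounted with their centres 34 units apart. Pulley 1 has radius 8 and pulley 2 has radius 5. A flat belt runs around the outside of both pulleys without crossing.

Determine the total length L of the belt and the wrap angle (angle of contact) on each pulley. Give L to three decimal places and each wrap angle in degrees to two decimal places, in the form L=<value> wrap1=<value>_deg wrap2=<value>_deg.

open belt: β = asin((r2−r1)/C) = asin(-3/34) = -5.0621°
wrap1 = π − 2β = 190.1242°
wrap2 = π + 2β = 169.8758°
tangent length = C·cosβ = 33.8674
L = r1·wrap1 + r2·wrap2 + 2·C·cosβ = 8·3.3183 + 5·2.9649 + 2·33.8674 = 109.1056

L=109.106 wrap1=190.12_deg wrap2=169.88_deg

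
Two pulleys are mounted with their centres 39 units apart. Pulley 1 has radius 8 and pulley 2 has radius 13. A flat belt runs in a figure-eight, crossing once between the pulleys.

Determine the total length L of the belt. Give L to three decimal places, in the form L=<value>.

L=155.582

crossed belt: β = asin((r1+r2)/C) = asin(21/39) = 32.5790°
wrap1 = wrap2 = π + 2β = 245.1579°
tangent length = C·cosβ = 32.8634
L = (r1+r2)·wrap + 2·C·cosβ = 21·4.2788 + 2·32.8634 = 155.5818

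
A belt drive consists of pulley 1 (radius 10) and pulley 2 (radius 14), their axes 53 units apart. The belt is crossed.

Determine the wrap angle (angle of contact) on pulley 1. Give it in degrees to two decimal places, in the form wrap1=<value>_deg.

crossed belt: β = asin((r1+r2)/C) = asin(24/53) = 26.9254°
wrap1 = wrap2 = π + 2β = 233.8508°

wrap1=233.85_deg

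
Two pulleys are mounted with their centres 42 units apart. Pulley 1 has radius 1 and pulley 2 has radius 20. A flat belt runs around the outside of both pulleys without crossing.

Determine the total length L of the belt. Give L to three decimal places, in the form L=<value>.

open belt: β = asin((r2−r1)/C) = asin(19/42) = 26.8965°
wrap1 = π − 2β = 126.2069°
wrap2 = π + 2β = 233.7931°
tangent length = C·cosβ = 37.4566
L = r1·wrap1 + r2·wrap2 + 2·C·cosβ = 1·2.2027 + 20·4.0805 + 2·37.4566 = 158.7252

L=158.725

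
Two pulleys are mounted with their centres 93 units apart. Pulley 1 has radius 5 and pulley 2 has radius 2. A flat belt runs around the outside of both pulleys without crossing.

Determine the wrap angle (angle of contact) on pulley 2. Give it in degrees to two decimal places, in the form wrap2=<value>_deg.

open belt: β = asin((r2−r1)/C) = asin(-3/93) = -1.8486°
wrap1 = π − 2β = 183.6971°
wrap2 = π + 2β = 176.3029°

wrap2=176.30_deg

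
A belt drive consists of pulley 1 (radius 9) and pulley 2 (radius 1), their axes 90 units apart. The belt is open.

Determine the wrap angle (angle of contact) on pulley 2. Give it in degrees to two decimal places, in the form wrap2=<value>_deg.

wrap2=169.80_deg

open belt: β = asin((r2−r1)/C) = asin(-8/90) = -5.0997°
wrap1 = π − 2β = 190.1994°
wrap2 = π + 2β = 169.8006°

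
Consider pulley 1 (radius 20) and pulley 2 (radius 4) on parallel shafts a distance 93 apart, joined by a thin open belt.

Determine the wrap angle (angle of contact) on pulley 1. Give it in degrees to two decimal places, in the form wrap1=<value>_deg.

open belt: β = asin((r2−r1)/C) = asin(-16/93) = -9.9066°
wrap1 = π − 2β = 199.8133°
wrap2 = π + 2β = 160.1867°

wrap1=199.81_deg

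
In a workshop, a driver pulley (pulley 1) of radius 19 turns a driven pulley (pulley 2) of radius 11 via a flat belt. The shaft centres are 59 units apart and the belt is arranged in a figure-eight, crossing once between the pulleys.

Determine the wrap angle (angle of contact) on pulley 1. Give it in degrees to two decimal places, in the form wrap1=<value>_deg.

crossed belt: β = asin((r1+r2)/C) = asin(30/59) = 30.5623°
wrap1 = wrap2 = π + 2β = 241.1246°

wrap1=241.12_deg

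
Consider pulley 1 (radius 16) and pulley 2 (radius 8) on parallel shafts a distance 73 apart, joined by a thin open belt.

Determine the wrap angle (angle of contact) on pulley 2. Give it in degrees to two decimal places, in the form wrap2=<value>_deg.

wrap2=167.42_deg

open belt: β = asin((r2−r1)/C) = asin(-8/73) = -6.2916°
wrap1 = π − 2β = 192.5833°
wrap2 = π + 2β = 167.4167°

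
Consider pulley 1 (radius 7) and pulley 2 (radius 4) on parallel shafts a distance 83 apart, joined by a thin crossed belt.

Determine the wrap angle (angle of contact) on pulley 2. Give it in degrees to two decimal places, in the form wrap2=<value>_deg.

wrap2=195.23_deg

crossed belt: β = asin((r1+r2)/C) = asin(11/83) = 7.6158°
wrap1 = wrap2 = π + 2β = 195.2316°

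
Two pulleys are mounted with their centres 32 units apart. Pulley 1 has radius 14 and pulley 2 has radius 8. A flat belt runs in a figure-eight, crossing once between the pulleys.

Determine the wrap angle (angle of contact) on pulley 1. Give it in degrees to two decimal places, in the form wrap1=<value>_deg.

crossed belt: β = asin((r1+r2)/C) = asin(22/32) = 43.4325°
wrap1 = wrap2 = π + 2β = 266.8651°

wrap1=266.87_deg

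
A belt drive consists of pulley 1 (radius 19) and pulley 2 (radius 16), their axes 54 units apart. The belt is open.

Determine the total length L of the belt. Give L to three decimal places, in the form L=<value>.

L=218.122

open belt: β = asin((r2−r1)/C) = asin(-3/54) = -3.1847°
wrap1 = π − 2β = 186.3695°
wrap2 = π + 2β = 173.6305°
tangent length = C·cosβ = 53.9166
L = r1·wrap1 + r2·wrap2 + 2·C·cosβ = 19·3.2528 + 16·3.0304 + 2·53.9166 = 218.1225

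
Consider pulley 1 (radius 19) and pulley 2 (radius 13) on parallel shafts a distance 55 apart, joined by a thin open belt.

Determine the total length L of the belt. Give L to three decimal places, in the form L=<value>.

open belt: β = asin((r2−r1)/C) = asin(-6/55) = -6.2629°
wrap1 = π − 2β = 192.5258°
wrap2 = π + 2β = 167.4742°
tangent length = C·cosβ = 54.6717
L = r1·wrap1 + r2·wrap2 + 2·C·cosβ = 19·3.3602 + 13·2.9230 + 2·54.6717 = 211.1862

L=211.186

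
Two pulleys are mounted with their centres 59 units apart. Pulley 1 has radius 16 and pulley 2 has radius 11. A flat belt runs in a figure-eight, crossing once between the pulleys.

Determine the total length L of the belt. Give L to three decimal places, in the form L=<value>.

crossed belt: β = asin((r1+r2)/C) = asin(27/59) = 27.2341°
wrap1 = wrap2 = π + 2β = 234.4682°
tangent length = C·cosβ = 52.4595
L = (r1+r2)·wrap + 2·C·cosβ = 27·4.0922 + 2·52.4595 = 215.4095

L=215.410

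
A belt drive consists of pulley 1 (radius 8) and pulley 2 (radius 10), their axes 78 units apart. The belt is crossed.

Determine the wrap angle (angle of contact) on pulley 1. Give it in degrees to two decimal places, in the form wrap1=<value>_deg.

wrap1=206.68_deg

crossed belt: β = asin((r1+r2)/C) = asin(18/78) = 13.3424°
wrap1 = wrap2 = π + 2β = 206.6847°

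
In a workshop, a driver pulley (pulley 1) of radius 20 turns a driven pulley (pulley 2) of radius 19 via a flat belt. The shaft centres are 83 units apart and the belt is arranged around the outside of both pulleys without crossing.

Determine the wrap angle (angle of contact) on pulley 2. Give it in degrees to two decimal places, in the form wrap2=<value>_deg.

wrap2=178.62_deg

open belt: β = asin((r2−r1)/C) = asin(-1/83) = -0.6903°
wrap1 = π − 2β = 181.3807°
wrap2 = π + 2β = 178.6193°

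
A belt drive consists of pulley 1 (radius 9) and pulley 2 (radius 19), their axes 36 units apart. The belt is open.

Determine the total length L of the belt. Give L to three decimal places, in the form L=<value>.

open belt: β = asin((r2−r1)/C) = asin(10/36) = 16.1276°
wrap1 = π − 2β = 147.7448°
wrap2 = π + 2β = 212.2552°
tangent length = C·cosβ = 34.5832
L = r1·wrap1 + r2·wrap2 + 2·C·cosβ = 9·2.5786 + 19·3.7046 + 2·34.5832 = 162.7607

L=162.761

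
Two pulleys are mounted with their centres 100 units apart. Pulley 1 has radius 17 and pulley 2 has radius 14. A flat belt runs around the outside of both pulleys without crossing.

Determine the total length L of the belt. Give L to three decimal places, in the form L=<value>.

open belt: β = asin((r2−r1)/C) = asin(-3/100) = -1.7191°
wrap1 = π − 2β = 183.4383°
wrap2 = π + 2β = 176.5617°
tangent length = C·cosβ = 99.9550
L = r1·wrap1 + r2·wrap2 + 2·C·cosβ = 17·3.2016 + 14·3.0816 + 2·99.9550 = 297.4794

L=297.479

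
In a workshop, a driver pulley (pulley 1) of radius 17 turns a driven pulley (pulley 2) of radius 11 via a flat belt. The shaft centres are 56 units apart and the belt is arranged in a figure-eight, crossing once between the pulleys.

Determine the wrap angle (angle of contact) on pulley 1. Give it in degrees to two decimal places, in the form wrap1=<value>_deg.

wrap1=240.00_deg

crossed belt: β = asin((r1+r2)/C) = asin(28/56) = 30.0000°
wrap1 = wrap2 = π + 2β = 240.0000°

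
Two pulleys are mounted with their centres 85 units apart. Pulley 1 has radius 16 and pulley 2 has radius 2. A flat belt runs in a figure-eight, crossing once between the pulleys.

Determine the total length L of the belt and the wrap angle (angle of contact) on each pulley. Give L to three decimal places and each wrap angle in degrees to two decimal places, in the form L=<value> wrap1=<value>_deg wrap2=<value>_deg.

L=230.375 wrap1=204.45_deg wrap2=204.45_deg

crossed belt: β = asin((r1+r2)/C) = asin(18/85) = 12.2258°
wrap1 = wrap2 = π + 2β = 204.4516°
tangent length = C·cosβ = 83.0723
L = (r1+r2)·wrap + 2·C·cosβ = 18·3.5684 + 2·83.0723 = 230.3749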